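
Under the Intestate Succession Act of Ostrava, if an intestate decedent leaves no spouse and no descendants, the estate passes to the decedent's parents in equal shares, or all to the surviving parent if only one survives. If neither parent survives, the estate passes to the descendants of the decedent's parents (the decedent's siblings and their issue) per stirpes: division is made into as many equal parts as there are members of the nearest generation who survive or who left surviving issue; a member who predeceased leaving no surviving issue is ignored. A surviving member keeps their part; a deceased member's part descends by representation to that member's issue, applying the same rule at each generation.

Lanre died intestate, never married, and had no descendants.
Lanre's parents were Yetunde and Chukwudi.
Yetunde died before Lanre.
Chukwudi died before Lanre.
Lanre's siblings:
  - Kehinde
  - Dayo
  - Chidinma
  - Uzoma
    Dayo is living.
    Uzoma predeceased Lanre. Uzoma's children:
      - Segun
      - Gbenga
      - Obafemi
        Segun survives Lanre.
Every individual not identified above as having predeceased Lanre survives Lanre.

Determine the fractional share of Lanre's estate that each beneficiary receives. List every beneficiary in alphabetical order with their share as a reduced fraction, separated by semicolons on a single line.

Chidinma 1/4; Dayo 1/4; Gbenga 1/12; Kehinde 1/4; Obafemi 1/12; Segun 1/12

Neither parent survives and there are no descendants, so the estate passes to Lanre's siblings and their issue per stirpes.
The estate is divided into 4 equal shares of 1/4 among Kehinde, Dayo, Chidinma, Uzoma.
Kehinde is living and takes 1/4.
Dayo is living and takes 1/4.
Chidinma is living and takes 1/4.
Uzoma predeceased; the 1/4 allotted to Uzoma's branch passes to Uzoma's issue by representation.
The 1/4 is divided into 3 equal shares of 1/12 among Segun, Gbenga, Obafemi.
Segun is living and takes 1/12.
Gbenga is living and takes 1/12.
Obafemi is living and takes 1/12.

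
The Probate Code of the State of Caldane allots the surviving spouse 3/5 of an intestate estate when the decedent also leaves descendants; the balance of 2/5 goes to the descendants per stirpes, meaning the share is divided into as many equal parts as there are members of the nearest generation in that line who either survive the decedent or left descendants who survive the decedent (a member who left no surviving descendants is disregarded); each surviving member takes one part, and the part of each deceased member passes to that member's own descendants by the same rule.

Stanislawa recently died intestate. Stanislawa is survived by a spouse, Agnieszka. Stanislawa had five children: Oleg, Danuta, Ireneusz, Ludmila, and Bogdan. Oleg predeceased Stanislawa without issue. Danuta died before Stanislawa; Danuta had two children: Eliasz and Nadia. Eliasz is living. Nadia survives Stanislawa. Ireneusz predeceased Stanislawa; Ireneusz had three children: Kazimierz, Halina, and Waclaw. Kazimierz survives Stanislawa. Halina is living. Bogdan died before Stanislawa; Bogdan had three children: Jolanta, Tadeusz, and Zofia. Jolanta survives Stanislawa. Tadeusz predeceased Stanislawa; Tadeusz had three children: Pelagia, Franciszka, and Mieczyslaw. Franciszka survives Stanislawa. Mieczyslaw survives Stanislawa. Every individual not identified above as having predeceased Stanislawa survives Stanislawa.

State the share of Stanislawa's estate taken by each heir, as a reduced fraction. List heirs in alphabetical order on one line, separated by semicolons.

Agnieszka 3/5; Eliasz 1/20; Franciszka 1/90; Halina 1/30; Jolanta 1/30; Kazimierz 1/30; Ludmila 1/10; Mieczyslaw 1/90; Nadia 1/20; Pelagia 1/90; Waclaw 1/30; Zofia 1/30

Agnieszka, as surviving spouse, takes 3/5.
The remaining 2/5 passes to Stanislawa's descendants per stirpes.
Oleg left no surviving issue, so that branch lapses and is disregarded.
The 2/5 is divided into 4 equal shares of 1/10 among Danuta, Ireneusz, Ludmila, Bogdan.
Danuta predeceased; the 1/10 allotted to Danuta's branch passes to Danuta's issue by representation.
The 1/10 is divided into 2 equal shares of 1/20 among Eliasz, Nadia.
Eliasz is living and takes 1/20.
Nadia is living and takes 1/20.
Ireneusz predeceased; the 1/10 allotted to Ireneusz's branch passes to Ireneusz's issue by representation.
The 1/10 is divided into 3 equal shares of 1/30 among Kazimierz, Halina, Waclaw.
Kazimierz is living and takes 1/30.
Halina is living and takes 1/30.
Waclaw is living and takes 1/30.
Ludmila is living and takes 1/10.
Bogdan predeceased; the 1/10 allotted to Bogdan's branch passes to Bogdan's issue by representation.
The 1/10 is divided into 3 equal shares of 1/30 among Jolanta, Tadeusz, Zofia.
Jolanta is living and takes 1/30.
Tadeusz predeceased; the 1/30 allotted to Tadeusz's branch passes to Tadeusz's issue by representation.
The 1/30 is divided into 3 equal shares of 1/90 among Pelagia, Franciszka, Mieczyslaw.
Pelagia is living and takes 1/90.
Franciszka is living and takes 1/90.
Mieczyslaw is living and takes 1/90.
Zofia is living and takes 1/30.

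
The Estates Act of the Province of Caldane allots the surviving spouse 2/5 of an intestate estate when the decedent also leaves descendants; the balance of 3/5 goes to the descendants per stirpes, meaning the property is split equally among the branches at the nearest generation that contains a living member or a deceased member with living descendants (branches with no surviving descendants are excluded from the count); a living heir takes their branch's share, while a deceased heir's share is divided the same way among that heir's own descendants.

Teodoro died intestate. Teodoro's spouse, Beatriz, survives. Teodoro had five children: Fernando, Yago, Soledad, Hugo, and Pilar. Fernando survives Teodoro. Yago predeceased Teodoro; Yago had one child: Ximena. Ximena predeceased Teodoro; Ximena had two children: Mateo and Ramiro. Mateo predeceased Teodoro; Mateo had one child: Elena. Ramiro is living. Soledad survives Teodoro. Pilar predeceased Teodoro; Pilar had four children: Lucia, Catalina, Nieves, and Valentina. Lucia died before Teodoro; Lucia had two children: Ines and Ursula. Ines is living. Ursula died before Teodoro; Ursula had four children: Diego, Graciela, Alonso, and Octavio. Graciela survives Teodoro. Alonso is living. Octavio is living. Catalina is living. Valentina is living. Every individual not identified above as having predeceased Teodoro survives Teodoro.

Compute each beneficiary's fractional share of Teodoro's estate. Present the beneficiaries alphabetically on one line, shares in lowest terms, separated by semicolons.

Beatriz, as surviving spouse, takes 2/5.
The remaining 3/5 passes to Teodoro's descendants per stirpes.
The 3/5 is divided into 5 equal shares of 3/25 among Fernando, Yago, Soledad, Hugo, Pilar.
Fernando is living and takes 3/25.
Yago predeceased; the 3/25 allotted to Yago's branch passes to Yago's issue by representation.
Ximena's line is the sole branch at this level, so the full 3/25 passes to Ximena's issue by representation.
The 3/25 is divided into 2 equal shares of 3/50 among Mateo, Ramiro.
Mateo predeceased; the 3/50 allotted to Mateo's branch passes to Mateo's issue by representation.
Elena is the sole taker at this level and receives the full 3/50.
Ramiro is living and takes 3/50.
Soledad is living and takes 3/25.
Hugo is living and takes 3/25.
Pilar predeceased; the 3/25 allotted to Pilar's branch passes to Pilar's issue by representation.
The 3/25 is divided into 4 equal shares of 3/100 among Lucia, Catalina, Nieves, Valentina.
Lucia predeceased; the 3/100 allotted to Lucia's branch passes to Lucia's issue by representation.
The 3/100 is divided into 2 equal shares of 3/200 among Ines, Ursula.
Ines is living and takes 3/200.
Ursula predeceased; the 3/200 allotted to Ursula's branch passes to Ursula's issue by representation.
The 3/200 is divided into 4 equal shares of 3/800 among Diego, Graciela, Alonso, Octavio.
Diego is living and takes 3/800.
Graciela is living and takes 3/800.
Alonso is living and takes 3/800.
Octavio is living and takes 3/800.
Catalina is living and takes 3/100.
Nieves is living and takes 3/100.
Valentina is living and takes 3/100.

Alonso 3/800; Beatriz 2/5; Catalina 3/100; Diego 3/800; Elena 3/50; Fernando 3/25; Graciela 3/800; Hugo 3/25; Ines 3/200; Nieves 3/100; Octavio 3/800; Ramiro 3/50; Soledad 3/25; Valentina 3/100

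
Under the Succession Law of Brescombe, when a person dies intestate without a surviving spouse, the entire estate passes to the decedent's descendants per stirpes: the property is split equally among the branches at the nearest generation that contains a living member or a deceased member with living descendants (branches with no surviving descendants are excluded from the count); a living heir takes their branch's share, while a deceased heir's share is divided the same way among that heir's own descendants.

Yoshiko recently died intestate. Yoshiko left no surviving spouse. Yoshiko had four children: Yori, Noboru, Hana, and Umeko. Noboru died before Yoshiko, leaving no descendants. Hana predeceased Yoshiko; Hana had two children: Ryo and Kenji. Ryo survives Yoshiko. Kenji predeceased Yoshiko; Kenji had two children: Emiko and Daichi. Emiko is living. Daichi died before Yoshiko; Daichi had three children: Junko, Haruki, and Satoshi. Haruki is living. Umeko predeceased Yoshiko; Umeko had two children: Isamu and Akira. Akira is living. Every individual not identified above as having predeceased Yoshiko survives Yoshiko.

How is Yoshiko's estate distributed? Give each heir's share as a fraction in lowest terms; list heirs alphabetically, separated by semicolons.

There is no surviving spouse, so the entire estate passes to Yoshiko's descendants per stirpes.
Noboru left no surviving issue, so that branch lapses and is disregarded.
The estate is divided into 3 equal shares of 1/3 among Yori, Hana, Umeko.
Yori is living and takes 1/3.
Hana predeceased; the 1/3 allotted to Hana's branch passes to Hana's issue by representation.
The 1/3 is divided into 2 equal shares of 1/6 among Ryo, Kenji.
Ryo is living and takes 1/6.
Kenji predeceased; the 1/6 allotted to Kenji's branch passes to Kenji's issue by representation.
The 1/6 is divided into 2 equal shares of 1/12 among Emiko, Daichi.
Emiko is living and takes 1/12.
Daichi predeceased; the 1/12 allotted to Daichi's branch passes to Daichi's issue by representation.
The 1/12 is divided into 3 equal shares of 1/36 among Junko, Haruki, Satoshi.
Junko is living and takes 1/36.
Haruki is living and takes 1/36.
Satoshi is living and takes 1/36.
Umeko predeceased; the 1/3 allotted to Umeko's branch passes to Umeko's issue by representation.
The 1/3 is divided into 2 equal shares of 1/6 among Isamu, Akira.
Isamu is living and takes 1/6.
Akira is living and takes 1/6.

Akira 1/6; Emiko 1/12; Haruki 1/36; Isamu 1/6; Junko 1/36; Ryo 1/6; Satoshi 1/36; Yori 1/3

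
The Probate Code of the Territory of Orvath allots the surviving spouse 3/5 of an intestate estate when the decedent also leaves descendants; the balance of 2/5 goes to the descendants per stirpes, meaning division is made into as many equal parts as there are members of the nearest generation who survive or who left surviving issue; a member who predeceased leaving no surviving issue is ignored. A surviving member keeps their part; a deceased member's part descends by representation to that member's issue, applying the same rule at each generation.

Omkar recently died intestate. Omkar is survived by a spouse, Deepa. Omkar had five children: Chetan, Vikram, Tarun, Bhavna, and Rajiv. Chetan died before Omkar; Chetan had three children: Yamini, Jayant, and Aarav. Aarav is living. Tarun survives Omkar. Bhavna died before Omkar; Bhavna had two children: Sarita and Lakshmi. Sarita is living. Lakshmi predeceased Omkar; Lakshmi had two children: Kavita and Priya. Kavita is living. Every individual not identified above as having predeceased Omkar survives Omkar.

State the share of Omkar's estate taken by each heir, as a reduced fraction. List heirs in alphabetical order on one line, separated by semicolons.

Aarav 2/75; Deepa 3/5; Jayant 2/75; Kavita 1/50; Priya 1/50; Rajiv 2/25; Sarita 1/25; Tarun 2/25; Vikram 2/25; Yamini 2/75

Deepa, as surviving spouse, takes 3/5.
The remaining 2/5 passes to Omkar's descendants per stirpes.
The 2/5 is divided into 5 equal shares of 2/25 among Chetan, Vikram, Tarun, Bhavna, Rajiv.
Chetan predeceased; the 2/25 allotted to Chetan's branch passes to Chetan's issue by representation.
The 2/25 is divided into 3 equal shares of 2/75 among Yamini, Jayant, Aarav.
Yamini is living and takes 2/75.
Jayant is living and takes 2/75.
Aarav is living and takes 2/75.
Vikram is living and takes 2/25.
Tarun is living and takes 2/25.
Bhavna predeceased; the 2/25 allotted to Bhavna's branch passes to Bhavna's issue by representation.
The 2/25 is divided into 2 equal shares of 1/25 among Sarita, Lakshmi.
Sarita is living and takes 1/25.
Lakshmi predeceased; the 1/25 allotted to Lakshmi's branch passes to Lakshmi's issue by representation.
The 1/25 is divided into 2 equal shares of 1/50 among Kavita, Priya.
Kavita is living and takes 1/50.
Priya is living and takes 1/50.
Rajiv is living and takes 2/25.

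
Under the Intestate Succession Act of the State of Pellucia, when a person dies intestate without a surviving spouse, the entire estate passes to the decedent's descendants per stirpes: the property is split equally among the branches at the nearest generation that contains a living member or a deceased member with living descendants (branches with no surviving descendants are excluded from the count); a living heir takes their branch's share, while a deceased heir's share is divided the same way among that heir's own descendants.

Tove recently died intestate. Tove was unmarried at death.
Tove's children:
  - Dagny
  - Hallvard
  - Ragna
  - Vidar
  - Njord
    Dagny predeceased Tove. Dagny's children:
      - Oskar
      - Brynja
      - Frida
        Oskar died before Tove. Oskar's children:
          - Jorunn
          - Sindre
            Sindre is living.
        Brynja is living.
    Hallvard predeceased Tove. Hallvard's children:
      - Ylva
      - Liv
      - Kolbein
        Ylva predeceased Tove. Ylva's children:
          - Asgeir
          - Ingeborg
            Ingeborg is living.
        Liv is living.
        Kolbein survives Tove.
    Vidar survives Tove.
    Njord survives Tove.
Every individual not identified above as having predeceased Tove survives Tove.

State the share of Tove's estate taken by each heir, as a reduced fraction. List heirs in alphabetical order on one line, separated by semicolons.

Asgeir 1/30; Brynja 1/15; Frida 1/15; Ingeborg 1/30; Jorunn 1/30; Kolbein 1/15; Liv 1/15; Njord 1/5; Ragna 1/5; Sindre 1/30; Vidar 1/5

There is no surviving spouse, so the entire estate passes to Tove's descendants per stirpes.
The estate is divided into 5 equal shares of 1/5 among Dagny, Hallvard, Ragna, Vidar, Njord.
Dagny predeceased; the 1/5 allotted to Dagny's branch passes to Dagny's issue by representation.
The 1/5 is divided into 3 equal shares of 1/15 among Oskar, Brynja, Frida.
Oskar predeceased; the 1/15 allotted to Oskar's branch passes to Oskar's issue by representation.
The 1/15 is divided into 2 equal shares of 1/30 among Jorunn, Sindre.
Jorunn is living and takes 1/30.
Sindre is living and takes 1/30.
Brynja is living and takes 1/15.
Frida is living and takes 1/15.
Hallvard predeceased; the 1/5 allotted to Hallvard's branch passes to Hallvard's issue by representation.
The 1/5 is divided into 3 equal shares of 1/15 among Ylva, Liv, Kolbein.
Ylva predeceased; the 1/15 allotted to Ylva's branch passes to Ylva's issue by representation.
The 1/15 is divided into 2 equal shares of 1/30 among Asgeir, Ingeborg.
Asgeir is living and takes 1/30.
Ingeborg is living and takes 1/30.
Liv is living and takes 1/15.
Kolbein is living and takes 1/15.
Ragna is living and takes 1/5.
Vidar is living and takes 1/5.
Njord is living and takes 1/5.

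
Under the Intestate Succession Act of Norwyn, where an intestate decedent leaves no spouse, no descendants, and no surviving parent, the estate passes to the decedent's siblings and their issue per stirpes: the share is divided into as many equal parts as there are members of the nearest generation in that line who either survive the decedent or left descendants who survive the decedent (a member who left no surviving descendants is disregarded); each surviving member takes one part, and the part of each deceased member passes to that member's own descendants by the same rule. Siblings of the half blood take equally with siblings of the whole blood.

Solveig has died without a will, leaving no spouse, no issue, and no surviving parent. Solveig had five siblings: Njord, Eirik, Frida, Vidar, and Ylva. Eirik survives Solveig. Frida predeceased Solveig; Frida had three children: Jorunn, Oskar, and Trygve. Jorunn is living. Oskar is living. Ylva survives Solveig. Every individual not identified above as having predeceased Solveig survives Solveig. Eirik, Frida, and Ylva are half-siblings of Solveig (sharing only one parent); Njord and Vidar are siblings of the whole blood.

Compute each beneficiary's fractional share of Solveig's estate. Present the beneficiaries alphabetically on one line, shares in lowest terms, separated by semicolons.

Eirik 1/5; Jorunn 1/15; Njord 1/5; Oskar 1/15; Trygve 1/15; Vidar 1/5; Ylva 1/5

No spouse, descendants, or parent survives, so the estate passes to Solveig's siblings per stirpes.
Half-blood and whole-blood siblings take equally under the stated rule.
The estate is divided into 5 equal shares of 1/5 among Njord, Eirik, Frida, Vidar, Ylva.
Njord is living and takes 1/5.
Eirik is living and takes 1/5.
Frida predeceased; the 1/5 allotted to Frida's branch passes to Frida's issue by representation.
The 1/5 is divided into 3 equal shares of 1/15 among Jorunn, Oskar, Trygve.
Jorunn is living and takes 1/15.
Oskar is living and takes 1/15.
Trygve is living and takes 1/15.
Vidar is living and takes 1/5.
Ylva is living and takes 1/5.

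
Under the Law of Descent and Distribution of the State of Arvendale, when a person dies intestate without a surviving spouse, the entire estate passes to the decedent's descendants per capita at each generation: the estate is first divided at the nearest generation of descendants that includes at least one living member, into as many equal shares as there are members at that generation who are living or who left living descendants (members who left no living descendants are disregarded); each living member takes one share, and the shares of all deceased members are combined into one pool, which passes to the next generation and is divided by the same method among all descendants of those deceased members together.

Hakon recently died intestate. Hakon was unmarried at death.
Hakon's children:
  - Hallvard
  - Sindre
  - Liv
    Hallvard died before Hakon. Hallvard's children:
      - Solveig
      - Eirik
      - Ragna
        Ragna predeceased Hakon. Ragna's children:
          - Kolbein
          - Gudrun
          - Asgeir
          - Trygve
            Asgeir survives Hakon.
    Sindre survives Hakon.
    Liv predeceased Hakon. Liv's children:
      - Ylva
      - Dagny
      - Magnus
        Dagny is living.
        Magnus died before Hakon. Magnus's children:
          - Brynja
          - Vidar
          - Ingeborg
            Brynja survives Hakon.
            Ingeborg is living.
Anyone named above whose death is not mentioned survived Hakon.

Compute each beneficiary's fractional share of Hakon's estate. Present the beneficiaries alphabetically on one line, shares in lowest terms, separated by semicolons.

There is no surviving spouse, so the entire estate passes to Hakon's descendants per capita at each generation.
At generation 1 (Hallvard, Sindre, Liv) there are 3 shares of (1)/3 = 1/3 each.
Living: Sindre — each takes 1/3.
Deceased: Hallvard and Liv. Their combined 2/3 is pooled and carried to generation 2.
At generation 2 (Solveig, Eirik, Ragna, Ylva, Dagny, Magnus) there are 6 shares of (2/3)/6 = 1/9 each.
Living: Solveig, Eirik, Ylva, and Dagny — each takes 1/9.
Deceased: Ragna and Magnus. Their combined 2/9 is pooled and carried to generation 3.
At generation 3 (Kolbein, Gudrun, Asgeir, Trygve, Brynja, Vidar, Ingeborg) there are 7 shares of (2/9)/7 = 2/63 each.
Living: Kolbein, Gudrun, Asgeir, Trygve, Brynja, Vidar, and Ingeborg — each takes 2/63.

Asgeir 2/63; Brynja 2/63; Dagny 1/9; Eirik 1/9; Gudrun 2/63; Ingeborg 2/63; Kolbein 2/63; Sindre 1/3; Solveig 1/9; Trygve 2/63; Vidar 2/63; Ylva 1/9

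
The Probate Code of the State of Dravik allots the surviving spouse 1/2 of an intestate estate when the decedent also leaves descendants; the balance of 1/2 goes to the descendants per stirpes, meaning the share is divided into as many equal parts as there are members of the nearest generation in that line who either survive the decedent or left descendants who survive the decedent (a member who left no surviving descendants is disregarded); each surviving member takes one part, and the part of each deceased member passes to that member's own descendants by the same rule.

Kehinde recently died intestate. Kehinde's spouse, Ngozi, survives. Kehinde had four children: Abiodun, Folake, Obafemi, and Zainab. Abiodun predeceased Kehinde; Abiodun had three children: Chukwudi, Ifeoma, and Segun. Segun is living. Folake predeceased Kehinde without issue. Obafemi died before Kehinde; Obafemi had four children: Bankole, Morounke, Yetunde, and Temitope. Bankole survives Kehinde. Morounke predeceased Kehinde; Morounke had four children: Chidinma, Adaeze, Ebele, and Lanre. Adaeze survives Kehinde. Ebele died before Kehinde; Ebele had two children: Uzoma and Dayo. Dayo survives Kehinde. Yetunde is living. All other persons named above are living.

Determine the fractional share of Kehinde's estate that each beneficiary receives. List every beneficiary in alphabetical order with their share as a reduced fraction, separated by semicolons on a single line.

Ngozi, as surviving spouse, takes 1/2.
The remaining 1/2 passes to Kehinde's descendants per stirpes.
Folake left no surviving issue, so that branch lapses and is disregarded.
The 1/2 is divided into 3 equal shares of 1/6 among Abiodun, Obafemi, Zainab.
Abiodun predeceased; the 1/6 allotted to Abiodun's branch passes to Abiodun's issue by representation.
The 1/6 is divided into 3 equal shares of 1/18 among Chukwudi, Ifeoma, Segun.
Chukwudi is living and takes 1/18.
Ifeoma is living and takes 1/18.
Segun is living and takes 1/18.
Obafemi predeceased; the 1/6 allotted to Obafemi's branch passes to Obafemi's issue by representation.
The 1/6 is divided into 4 equal shares of 1/24 among Bankole, Morounke, Yetunde, Temitope.
Bankole is living and takes 1/24.
Morounke predeceased; the 1/24 allotted to Morounke's branch passes to Morounke's issue by representation.
The 1/24 is divided into 4 equal shares of 1/96 among Chidinma, Adaeze, Ebele, Lanre.
Chidinma is living and takes 1/96.
Adaeze is living and takes 1/96.
Ebele predeceased; the 1/96 allotted to Ebele's branch passes to Ebele's issue by representation.
The 1/96 is divided into 2 equal shares of 1/192 among Uzoma, Dayo.
Uzoma is living and takes 1/192.
Dayo is living and takes 1/192.
Lanre is living and takes 1/96.
Yetunde is living and takes 1/24.
Temitope is living and takes 1/24.
Zainab is living and takes 1/6.

Adaeze 1/96; Bankole 1/24; Chidinma 1/96; Chukwudi 1/18; Dayo 1/192; Ifeoma 1/18; Lanre 1/96; Ngozi 1/2; Segun 1/18; Temitope 1/24; Uzoma 1/192; Yetunde 1/24; Zainab 1/6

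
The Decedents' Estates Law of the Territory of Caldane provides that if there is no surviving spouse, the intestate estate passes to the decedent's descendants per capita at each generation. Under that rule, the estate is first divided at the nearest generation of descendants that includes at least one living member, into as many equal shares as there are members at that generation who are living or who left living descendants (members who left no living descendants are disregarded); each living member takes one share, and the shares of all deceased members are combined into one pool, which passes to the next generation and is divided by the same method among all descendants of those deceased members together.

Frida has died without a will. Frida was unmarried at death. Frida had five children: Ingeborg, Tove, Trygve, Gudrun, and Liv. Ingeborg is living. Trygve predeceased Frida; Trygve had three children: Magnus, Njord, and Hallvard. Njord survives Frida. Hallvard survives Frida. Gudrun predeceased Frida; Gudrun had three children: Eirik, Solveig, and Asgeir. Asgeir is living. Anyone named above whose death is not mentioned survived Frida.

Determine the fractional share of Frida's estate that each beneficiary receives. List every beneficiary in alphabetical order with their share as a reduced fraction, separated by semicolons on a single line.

There is no surviving spouse, so the entire estate passes to Frida's descendants per capita at each generation.
At generation 1 (Ingeborg, Tove, Trygve, Gudrun, Liv) there are 5 shares of (1)/5 = 1/5 each.
Living: Ingeborg, Tove, and Liv — each takes 1/5.
Deceased: Trygve and Gudrun. Their combined 2/5 is pooled and carried to generation 2.
At generation 2 (Magnus, Njord, Hallvard, Eirik, Solveig, Asgeir) there are 6 shares of (2/5)/6 = 1/15 each.
Living: Magnus, Njord, Hallvard, Eirik, Solveig, and Asgeir — each takes 1/15.

Asgeir 1/15; Eirik 1/15; Hallvard 1/15; Ingeborg 1/5; Liv 1/5; Magnus 1/15; Njord 1/15; Solveig 1/15; Tove 1/5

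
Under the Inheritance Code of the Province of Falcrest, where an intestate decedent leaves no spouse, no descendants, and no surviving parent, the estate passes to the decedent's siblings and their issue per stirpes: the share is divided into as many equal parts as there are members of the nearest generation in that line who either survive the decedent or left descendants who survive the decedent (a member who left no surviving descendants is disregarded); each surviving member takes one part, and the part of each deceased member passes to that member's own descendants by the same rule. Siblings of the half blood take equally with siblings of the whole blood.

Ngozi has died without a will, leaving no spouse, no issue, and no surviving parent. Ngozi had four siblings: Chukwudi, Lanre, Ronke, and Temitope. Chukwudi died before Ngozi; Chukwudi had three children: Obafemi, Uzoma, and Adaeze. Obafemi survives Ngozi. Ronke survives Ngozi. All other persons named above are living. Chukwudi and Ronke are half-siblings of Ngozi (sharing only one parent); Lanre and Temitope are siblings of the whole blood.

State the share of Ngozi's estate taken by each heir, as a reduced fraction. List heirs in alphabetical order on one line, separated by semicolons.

No spouse, descendants, or parent survives, so the estate passes to Ngozi's siblings per stirpes.
Half-blood and whole-blood siblings take equally under the stated rule.
The estate is divided into 4 equal shares of 1/4 among Chukwudi, Lanre, Ronke, Temitope.
Chukwudi predeceased; the 1/4 allotted to Chukwudi's branch passes to Chukwudi's issue by representation.
The 1/4 is divided into 3 equal shares of 1/12 among Obafemi, Uzoma, Adaeze.
Obafemi is living and takes 1/12.
Uzoma is living and takes 1/12.
Adaeze is living and takes 1/12.
Lanre is living and takes 1/4.
Ronke is living and takes 1/4.
Temitope is living and takes 1/4.

Adaeze 1/12; Lanre 1/4; Obafemi 1/12; Ronke 1/4; Temitope 1/4; Uzoma 1/12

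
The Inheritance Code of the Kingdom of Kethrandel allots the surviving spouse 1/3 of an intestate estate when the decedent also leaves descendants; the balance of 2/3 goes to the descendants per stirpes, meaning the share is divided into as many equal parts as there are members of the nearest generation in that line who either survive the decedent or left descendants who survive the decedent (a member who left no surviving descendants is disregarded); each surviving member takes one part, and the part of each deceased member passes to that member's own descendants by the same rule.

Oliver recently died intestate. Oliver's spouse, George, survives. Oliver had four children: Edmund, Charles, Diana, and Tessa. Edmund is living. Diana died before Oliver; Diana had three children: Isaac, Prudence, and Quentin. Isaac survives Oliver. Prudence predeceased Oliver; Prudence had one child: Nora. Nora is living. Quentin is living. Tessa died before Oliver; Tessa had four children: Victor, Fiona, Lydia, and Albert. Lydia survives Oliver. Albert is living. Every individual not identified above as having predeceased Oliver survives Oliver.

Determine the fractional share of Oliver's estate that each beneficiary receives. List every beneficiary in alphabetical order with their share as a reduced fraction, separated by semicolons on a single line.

George, as surviving spouse, takes 1/3.
The remaining 2/3 passes to Oliver's descendants per stirpes.
The 2/3 is divided into 4 equal shares of 1/6 among Edmund, Charles, Diana, Tessa.
Edmund is living and takes 1/6.
Charles is living and takes 1/6.
Diana predeceased; the 1/6 allotted to Diana's branch passes to Diana's issue by representation.
The 1/6 is divided into 3 equal shares of 1/18 among Isaac, Prudence, Quentin.
Isaac is living and takes 1/18.
Prudence predeceased; the 1/18 allotted to Prudence's branch passes to Prudence's issue by representation.
Nora is the sole taker at this level and receives the full 1/18.
Quentin is living and takes 1/18.
Tessa predeceased; the 1/6 allotted to Tessa's branch passes to Tessa's issue by representation.
The 1/6 is divided into 4 equal shares of 1/24 among Victor, Fiona, Lydia, Albert.
Victor is living and takes 1/24.
Fiona is living and takes 1/24.
Lydia is living and takes 1/24.
Albert is living and takes 1/24.

Albert 1/24; Charles 1/6; Edmund 1/6; Fiona 1/24; George 1/3; Isaac 1/18; Lydia 1/24; Nora 1/18; Quentin 1/18; Victor 1/24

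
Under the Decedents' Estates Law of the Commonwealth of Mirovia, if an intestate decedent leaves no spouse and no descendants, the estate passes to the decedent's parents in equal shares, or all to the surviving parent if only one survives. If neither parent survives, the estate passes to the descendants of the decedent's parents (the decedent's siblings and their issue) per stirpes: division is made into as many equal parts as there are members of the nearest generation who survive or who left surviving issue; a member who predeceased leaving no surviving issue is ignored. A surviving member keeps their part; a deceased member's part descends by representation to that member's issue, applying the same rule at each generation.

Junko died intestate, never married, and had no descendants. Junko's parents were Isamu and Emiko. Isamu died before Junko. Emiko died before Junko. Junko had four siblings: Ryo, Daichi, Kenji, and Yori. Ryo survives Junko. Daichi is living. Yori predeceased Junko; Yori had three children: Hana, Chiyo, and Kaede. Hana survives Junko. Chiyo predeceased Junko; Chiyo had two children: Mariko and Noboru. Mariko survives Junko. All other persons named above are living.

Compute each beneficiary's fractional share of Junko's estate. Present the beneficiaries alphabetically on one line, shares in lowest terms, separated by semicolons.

Daichi 1/4; Hana 1/12; Kaede 1/12; Kenji 1/4; Mariko 1/24; Noboru 1/24; Ryo 1/4

Neither parent survives and there are no descendants, so the estate passes to Junko's siblings and their issue per stirpes.
The estate is divided into 4 equal shares of 1/4 among Ryo, Daichi, Kenji, Yori.
Ryo is living and takes 1/4.
Daichi is living and takes 1/4.
Kenji is living and takes 1/4.
Yori predeceased; the 1/4 allotted to Yori's branch passes to Yori's issue by representation.
The 1/4 is divided into 3 equal shares of 1/12 among Hana, Chiyo, Kaede.
Hana is living and takes 1/12.
Chiyo predeceased; the 1/12 allotted to Chiyo's branch passes to Chiyo's issue by representation.
The 1/12 is divided into 2 equal shares of 1/24 among Mariko, Noboru.
Mariko is living and takes 1/24.
Noboru is living and takes 1/24.
Kaede is living and takes 1/12.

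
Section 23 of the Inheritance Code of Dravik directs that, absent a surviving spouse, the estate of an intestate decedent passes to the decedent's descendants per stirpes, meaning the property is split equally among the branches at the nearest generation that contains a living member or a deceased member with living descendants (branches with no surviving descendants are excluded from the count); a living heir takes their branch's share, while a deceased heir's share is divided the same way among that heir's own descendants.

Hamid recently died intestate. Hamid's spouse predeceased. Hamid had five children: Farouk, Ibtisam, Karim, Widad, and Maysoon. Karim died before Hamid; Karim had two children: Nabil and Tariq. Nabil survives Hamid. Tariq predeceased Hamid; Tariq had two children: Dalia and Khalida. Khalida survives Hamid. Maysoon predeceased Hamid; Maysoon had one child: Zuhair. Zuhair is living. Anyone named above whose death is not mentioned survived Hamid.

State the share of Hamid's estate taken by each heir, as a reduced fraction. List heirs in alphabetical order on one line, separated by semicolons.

There is no surviving spouse, so the entire estate passes to Hamid's descendants per stirpes.
The estate is divided into 5 equal shares of 1/5 among Farouk, Ibtisam, Karim, Widad, Maysoon.
Farouk is living and takes 1/5.
Ibtisam is living and takes 1/5.
Karim predeceased; the 1/5 allotted to Karim's branch passes to Karim's issue by representation.
The 1/5 is divided into 2 equal shares of 1/10 among Nabil, Tariq.
Nabil is living and takes 1/10.
Tariq predeceased; the 1/10 allotted to Tariq's branch passes to Tariq's issue by representation.
The 1/10 is divided into 2 equal shares of 1/20 among Dalia, Khalida.
Dalia is living and takes 1/20.
Khalida is living and takes 1/20.
Widad is living and takes 1/5.
Maysoon predeceased; the 1/5 allotted to Maysoon's branch passes to Maysoon's issue by representation.
Zuhair is the sole taker at this level and receives the full 1/5.

Dalia 1/20; Farouk 1/5; Ibtisam 1/5; Khalida 1/20; Nabil 1/10; Widad 1/5; Zuhair 1/5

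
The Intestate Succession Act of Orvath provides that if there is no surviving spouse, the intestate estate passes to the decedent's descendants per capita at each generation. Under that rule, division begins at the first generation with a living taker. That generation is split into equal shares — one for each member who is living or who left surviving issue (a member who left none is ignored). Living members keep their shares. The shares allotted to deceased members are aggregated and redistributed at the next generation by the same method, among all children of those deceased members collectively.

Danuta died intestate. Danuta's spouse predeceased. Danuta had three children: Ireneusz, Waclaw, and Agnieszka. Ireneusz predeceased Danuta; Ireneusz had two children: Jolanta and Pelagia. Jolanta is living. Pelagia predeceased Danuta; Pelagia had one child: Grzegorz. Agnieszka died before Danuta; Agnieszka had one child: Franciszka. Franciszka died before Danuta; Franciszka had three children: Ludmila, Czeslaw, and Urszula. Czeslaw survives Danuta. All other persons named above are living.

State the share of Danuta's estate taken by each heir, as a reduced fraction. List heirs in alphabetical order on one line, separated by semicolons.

There is no surviving spouse, so the entire estate passes to Danuta's descendants per capita at each generation.
At generation 1 (Ireneusz, Waclaw, Agnieszka) there are 3 shares of (1)/3 = 1/3 each.
Living: Waclaw — each takes 1/3.
Deceased: Ireneusz and Agnieszka. Their combined 2/3 is pooled and carried to generation 2.
At generation 2 (Jolanta, Pelagia, Franciszka) there are 3 shares of (2/3)/3 = 2/9 each.
Living: Jolanta — each takes 2/9.
Deceased: Pelagia and Franciszka. Their combined 4/9 is pooled and carried to generation 3.
At generation 3 (Grzegorz, Ludmila, Czeslaw, Urszula) there are 4 shares of (4/9)/4 = 1/9 each.
Living: Grzegorz, Ludmila, Czeslaw, and Urszula — each takes 1/9.

Czeslaw 1/9; Grzegorz 1/9; Jolanta 2/9; Ludmila 1/9; Urszula 1/9; Waclaw 1/3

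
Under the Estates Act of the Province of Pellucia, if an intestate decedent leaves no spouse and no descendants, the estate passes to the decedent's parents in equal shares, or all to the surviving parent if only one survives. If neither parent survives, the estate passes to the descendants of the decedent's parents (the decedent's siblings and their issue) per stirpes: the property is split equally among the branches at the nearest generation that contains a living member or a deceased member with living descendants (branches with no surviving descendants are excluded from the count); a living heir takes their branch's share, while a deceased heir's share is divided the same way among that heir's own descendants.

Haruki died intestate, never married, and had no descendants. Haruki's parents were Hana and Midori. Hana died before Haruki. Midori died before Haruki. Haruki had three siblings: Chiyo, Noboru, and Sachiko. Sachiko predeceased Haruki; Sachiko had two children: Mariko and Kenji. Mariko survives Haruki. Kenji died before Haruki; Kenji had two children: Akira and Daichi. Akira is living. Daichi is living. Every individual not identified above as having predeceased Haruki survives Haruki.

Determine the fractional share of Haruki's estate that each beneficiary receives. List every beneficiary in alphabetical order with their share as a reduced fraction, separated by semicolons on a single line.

Neither parent survives and there are no descendants, so the estate passes to Haruki's siblings and their issue per stirpes.
The estate is divided into 3 equal shares of 1/3 among Chiyo, Noboru, Sachiko.
Chiyo is living and takes 1/3.
Noboru is living and takes 1/3.
Sachiko predeceased; the 1/3 allotted to Sachiko's branch passes to Sachiko's issue by representation.
The 1/3 is divided into 2 equal shares of 1/6 among Mariko, Kenji.
Mariko is living and takes 1/6.
Kenji predeceased; the 1/6 allotted to Kenji's branch passes to Kenji's issue by representation.
The 1/6 is divided into 2 equal shares of 1/12 among Akira, Daichi.
Akira is living and takes 1/12.
Daichi is living and takes 1/12.

Akira 1/12; Chiyo 1/3; Daichi 1/12; Mariko 1/6; Noboru 1/3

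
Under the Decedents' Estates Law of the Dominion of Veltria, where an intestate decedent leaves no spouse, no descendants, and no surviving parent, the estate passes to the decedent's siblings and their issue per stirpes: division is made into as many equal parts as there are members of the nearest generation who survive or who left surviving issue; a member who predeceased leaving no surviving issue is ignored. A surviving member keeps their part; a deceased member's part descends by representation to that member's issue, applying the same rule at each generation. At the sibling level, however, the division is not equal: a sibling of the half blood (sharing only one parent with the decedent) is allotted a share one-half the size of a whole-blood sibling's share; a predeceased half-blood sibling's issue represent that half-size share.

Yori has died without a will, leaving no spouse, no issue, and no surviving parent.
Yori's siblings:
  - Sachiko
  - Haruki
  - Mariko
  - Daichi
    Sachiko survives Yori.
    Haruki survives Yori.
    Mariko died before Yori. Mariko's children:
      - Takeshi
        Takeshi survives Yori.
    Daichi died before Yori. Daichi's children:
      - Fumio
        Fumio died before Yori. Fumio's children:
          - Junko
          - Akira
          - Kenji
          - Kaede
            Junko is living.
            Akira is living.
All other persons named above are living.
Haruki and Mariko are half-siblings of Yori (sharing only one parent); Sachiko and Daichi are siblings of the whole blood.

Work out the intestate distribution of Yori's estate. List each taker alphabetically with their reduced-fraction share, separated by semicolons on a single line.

Akira 1/12; Haruki 1/6; Junko 1/12; Kaede 1/12; Kenji 1/12; Sachiko 1/3; Takeshi 1/6

No spouse, descendants, or parent survives, so the estate passes to Yori's siblings per stirpes.
Half-blood siblings count for one-half the weight of whole-blood siblings at the initial division.
Dividing 1 in proportion to weights (total weight 3): Sachiko (weight 1) → 1/3; Haruki (weight 1/2) → 1/6; Mariko (weight 1/2) → 1/6; Daichi (weight 1) → 1/3.
Sachiko is living and takes 1/3.
Haruki is living and takes 1/6.
Mariko predeceased; the 1/6 allotted to Mariko's branch passes to Mariko's issue by representation.
Takeshi is the sole taker at this level and receives the full 1/6.
Daichi predeceased; the 1/3 allotted to Daichi's branch passes to Daichi's issue by representation.
Fumio's line is the sole branch at this level, so the full 1/3 passes to Fumio's issue by representation.
The 1/3 is divided into 4 equal shares of 1/12 among Junko, Akira, Kenji, Kaede.
Junko is living and takes 1/12.
Akira is living and takes 1/12.
Kenji is living and takes 1/12.
Kaede is living and takes 1/12.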